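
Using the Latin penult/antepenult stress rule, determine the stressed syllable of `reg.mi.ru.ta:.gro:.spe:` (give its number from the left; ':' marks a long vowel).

Classical Latin: stress the penult if heavy (long vowel or closed), else the antepenult.
Weights: 4 ta: H, 5 gro: H, 6 spe: H.
The penult (syllable 5, gro:) is heavy, so it takes stress.
Stress on syllable 5: reg.mi.ru.ta:.ˈgro:.spe:.

5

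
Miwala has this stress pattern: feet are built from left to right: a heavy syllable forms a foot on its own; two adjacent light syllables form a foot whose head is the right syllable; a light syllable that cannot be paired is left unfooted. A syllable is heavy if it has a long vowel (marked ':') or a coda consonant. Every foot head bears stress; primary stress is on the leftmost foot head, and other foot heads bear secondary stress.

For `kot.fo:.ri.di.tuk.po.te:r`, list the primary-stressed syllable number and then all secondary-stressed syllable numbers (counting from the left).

Weights: 1 kot H, 2 fo: H, 3 ri L, 4 di L, 5 tuk H, 6 po L, 7 te:r H.
Parse left to right (heavy = foot alone; LL = one foot; stranded L unfooted): (ˈkot) (ˈfo:) (ri.ˈdi) (ˈtuk) po (ˈte:r).
Foot heads: 1, 2, 4, 5, 7.
Primary stress on the leftmost head = syllable 1.
Secondary stress on 2, 4, 5, 7: ˈkot.ˌfo:.ri.ˌdi.ˌtuk.po.ˌte:r.

primary 1, secondary 2, 4, 5, 7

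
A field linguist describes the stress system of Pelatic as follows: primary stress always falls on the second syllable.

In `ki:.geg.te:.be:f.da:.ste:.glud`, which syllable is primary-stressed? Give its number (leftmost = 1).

2

The word has 7 syllables; the second syllable is syllable 2 (geg).
Primary stress: syllable 2 → ki:.ˈgeg.te:.be:f.da:.ste:.glud.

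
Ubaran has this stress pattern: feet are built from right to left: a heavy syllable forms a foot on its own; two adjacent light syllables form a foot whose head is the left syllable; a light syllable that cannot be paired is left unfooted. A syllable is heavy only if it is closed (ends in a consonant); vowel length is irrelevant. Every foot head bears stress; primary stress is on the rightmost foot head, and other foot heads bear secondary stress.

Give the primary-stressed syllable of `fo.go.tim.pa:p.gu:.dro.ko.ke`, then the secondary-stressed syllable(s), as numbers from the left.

Weights: 1 fo L, 2 go L, 3 tim H, 4 pa:p H, 5 gu: L, 6 dro L, 7 ko L, 8 ke L.
Parse right to left (heavy = foot alone; LL = one foot; stranded L unfooted): (ˈfo.go) (ˈtim) (ˈpa:p) (ˈgu:.dro) (ˈko.ke).
Foot heads: 1, 3, 4, 5, 7.
Primary stress on the rightmost head = syllable 7.
Secondary stress on 1, 3, 4, 5: ˌfo.go.ˌtim.ˌpa:p.ˌgu:.dro.ˈko.ke.

primary 7, secondary 1, 3, 4, 5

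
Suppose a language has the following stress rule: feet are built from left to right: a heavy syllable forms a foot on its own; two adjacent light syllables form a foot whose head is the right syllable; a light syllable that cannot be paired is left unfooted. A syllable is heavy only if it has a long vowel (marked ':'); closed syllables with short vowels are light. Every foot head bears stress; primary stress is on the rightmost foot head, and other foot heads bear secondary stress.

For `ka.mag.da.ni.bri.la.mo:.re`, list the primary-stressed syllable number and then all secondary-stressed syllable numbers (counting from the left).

primary 7, secondary 2, 4, 6

Weights: 1 ka L, 2 mag L, 3 da L, 4 ni L, 5 bri L, 6 la L, 7 mo: H, 8 re L.
Parse left to right (heavy = foot alone; LL = one foot; stranded L unfooted): (ka.ˈmag) (da.ˈni) (bri.ˈla) (ˈmo:) re.
Foot heads: 2, 4, 6, 7.
Primary stress on the rightmost head = syllable 7.
Secondary stress on 2, 4, 6: ka.ˌmag.da.ˌni.bri.ˌla.ˈmo:.re.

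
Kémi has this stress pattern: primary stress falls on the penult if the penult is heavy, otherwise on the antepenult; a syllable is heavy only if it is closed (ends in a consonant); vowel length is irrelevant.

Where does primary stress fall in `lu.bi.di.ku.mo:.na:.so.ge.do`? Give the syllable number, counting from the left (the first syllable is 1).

Weights: 7 so L, 8 ge L, 9 do L.
The penult (syllable 8, ge) is light, so stress falls on the antepenult (syllable 7, so).
Primary stress: syllable 7 → lu.bi.di.ku.mo:.na:.ˈso.ge.do.

7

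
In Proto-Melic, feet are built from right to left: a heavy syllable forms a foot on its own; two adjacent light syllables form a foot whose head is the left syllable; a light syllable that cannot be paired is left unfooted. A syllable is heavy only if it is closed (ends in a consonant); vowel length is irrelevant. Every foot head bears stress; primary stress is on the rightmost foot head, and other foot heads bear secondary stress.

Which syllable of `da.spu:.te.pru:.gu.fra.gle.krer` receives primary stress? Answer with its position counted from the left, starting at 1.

8

Weights: 1 da L, 2 spu: L, 3 te L, 4 pru: L, 5 gu L, 6 fra L, 7 gle L, 8 krer H.
Parse right to left (heavy = foot alone; LL = one foot; stranded L unfooted): da (ˈspu:.te) (ˈpru:.gu) (ˈfra.gle) (ˈkrer).
Foot heads: 2, 4, 6, 8.
Primary stress on the rightmost head = syllable 8.
Primary stress: syllable 8 → da.spu:.te.pru:.gu.fra.gle.ˈkrer.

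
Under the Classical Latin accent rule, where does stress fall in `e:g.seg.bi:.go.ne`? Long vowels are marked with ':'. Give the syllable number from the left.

Classical Latin: stress the penult if heavy (long vowel or closed), else the antepenult.
Weights: 3 bi: H, 4 go L, 5 ne L.
The penult (syllable 4, go) is light, so stress falls on the antepenult (syllable 3, bi:).
Stress on syllable 3: e:g.seg.ˈbi:.go.ne.

3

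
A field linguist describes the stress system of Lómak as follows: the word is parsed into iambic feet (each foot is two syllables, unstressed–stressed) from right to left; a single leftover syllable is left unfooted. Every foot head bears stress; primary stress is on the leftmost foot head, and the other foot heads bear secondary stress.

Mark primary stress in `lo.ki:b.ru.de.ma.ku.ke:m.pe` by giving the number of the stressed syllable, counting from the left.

2

Parse right to left into iambic (σˈσ) feet: (lo.ˈki:b) (ru.ˈde) (ma.ˈku) (ke:m.ˈpe).
Foot heads (stressed positions): 2, 4, 6, 8.
End Rule Leftmost: primary stress on the leftmost head = syllable 2.
Primary stress: syllable 2 → lo.ˈki:b.ru.de.ma.ku.ke:m.pe.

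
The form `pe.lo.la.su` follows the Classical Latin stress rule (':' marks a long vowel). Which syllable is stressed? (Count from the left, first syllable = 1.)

2

Classical Latin: stress the penult if heavy (long vowel or closed), else the antepenult.
Weights: 2 lo L, 3 la L, 4 su L.
The penult (syllable 3, la) is light, so stress falls on the antepenult (syllable 2, lo).
Stress on syllable 2: pe.ˈlo.la.su.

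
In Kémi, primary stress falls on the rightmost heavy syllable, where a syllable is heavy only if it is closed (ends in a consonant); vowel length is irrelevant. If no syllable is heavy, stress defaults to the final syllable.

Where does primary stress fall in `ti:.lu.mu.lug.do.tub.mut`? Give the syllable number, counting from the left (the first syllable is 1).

Weights: 1 ti: L, 2 lu L, 3 mu L, 4 lug H, 5 do L, 6 tub H, 7 mut H.
Heavy syllables in the domain: 4, 6, 7. The rightmost is syllable 7 (mut).
Primary stress: syllable 7 → ti:.lu.mu.lug.do.tub.ˈmut.

7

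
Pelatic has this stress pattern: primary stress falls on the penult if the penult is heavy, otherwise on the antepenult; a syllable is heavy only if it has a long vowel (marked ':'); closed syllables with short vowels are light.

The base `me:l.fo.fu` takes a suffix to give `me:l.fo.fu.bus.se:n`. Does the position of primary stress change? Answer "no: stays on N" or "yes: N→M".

Base `me:l.fo.fu` (3 syllables):
  Weights: 1 me:l H, 2 fo L, 3 fu L.
  The penult (syllable 2, fo) is light, so stress falls on the antepenult (syllable 1, me:l).
  → primary stress on syllable 1.
Suffixed `me:l.fo.fu.bus.se:n` (5 syllables):
  Weights: 3 fu L, 4 bus L, 5 se:n H.
  The penult (syllable 4, bus) is light, so stress falls on the antepenult (syllable 3, fu).
  → primary stress on syllable 3.

yes: 1→3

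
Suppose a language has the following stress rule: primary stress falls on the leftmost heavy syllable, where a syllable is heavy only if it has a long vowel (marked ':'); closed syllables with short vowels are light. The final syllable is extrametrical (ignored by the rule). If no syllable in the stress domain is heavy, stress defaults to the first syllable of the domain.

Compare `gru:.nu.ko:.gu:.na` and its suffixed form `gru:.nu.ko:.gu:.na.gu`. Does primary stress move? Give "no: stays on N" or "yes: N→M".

Base `gru:.nu.ko:.gu:.na` (5 syllables):
  The final syllable (5, na) is extrametrical; the stress domain is syllables 1–4.
  Weights: 1 gru: H, 2 nu L, 3 ko: H, 4 gu: H.
  Heavy syllables in the domain: 1, 3, 4. The leftmost is syllable 1 (gru:).
  → primary stress on syllable 1.
Suffixed `gru:.nu.ko:.gu:.na.gu` (6 syllables):
  The final syllable (6, gu) is extrametrical; the stress domain is syllables 1–5.
  Weights: 1 gru: H, 2 nu L, 3 ko: H, 4 gu: H, 5 na L.
  Heavy syllables in the domain: 1, 3, 4. The leftmost is syllable 1 (gru:).
  → primary stress on syllable 1.

no: stays on 1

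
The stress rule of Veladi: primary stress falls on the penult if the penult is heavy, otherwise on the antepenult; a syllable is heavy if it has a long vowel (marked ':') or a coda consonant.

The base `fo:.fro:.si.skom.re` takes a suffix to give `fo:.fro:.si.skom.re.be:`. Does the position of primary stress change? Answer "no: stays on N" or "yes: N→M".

Base `fo:.fro:.si.skom.re` (5 syllables):
  Weights: 3 si L, 4 skom H, 5 re L.
  The penult (syllable 4, skom) is heavy, so it takes stress.
  → primary stress on syllable 4.
Suffixed `fo:.fro:.si.skom.re.be:` (6 syllables):
  Weights: 4 skom H, 5 re L, 6 be: H.
  The penult (syllable 5, re) is light, so stress falls on the antepenult (syllable 4, skom).
  → primary stress on syllable 4.

no: stays on 4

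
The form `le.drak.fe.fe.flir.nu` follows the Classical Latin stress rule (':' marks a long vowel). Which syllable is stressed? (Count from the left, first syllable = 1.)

Classical Latin: stress the penult if heavy (long vowel or closed), else the antepenult.
Weights: 4 fe L, 5 flir H, 6 nu L.
The penult (syllable 5, flir) is heavy, so it takes stress.
Stress on syllable 5: le.drak.fe.fe.ˈflir.nu.

5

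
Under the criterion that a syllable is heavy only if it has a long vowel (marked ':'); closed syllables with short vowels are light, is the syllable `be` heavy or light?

`be`: short vowel, open (no coda). Short vowel → light.

light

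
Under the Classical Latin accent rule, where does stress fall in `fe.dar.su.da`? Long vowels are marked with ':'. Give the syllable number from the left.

Classical Latin: stress the penult if heavy (long vowel or closed), else the antepenult.
Weights: 2 dar H, 3 su L, 4 da L.
The penult (syllable 3, su) is light, so stress falls on the antepenult (syllable 2, dar).
Stress on syllable 2: fe.ˈdar.su.da.

2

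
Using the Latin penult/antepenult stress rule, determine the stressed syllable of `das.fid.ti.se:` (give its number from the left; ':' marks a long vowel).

2

Classical Latin: stress the penult if heavy (long vowel or closed), else the antepenult.
Weights: 2 fid H, 3 ti L, 4 se: H.
The penult (syllable 3, ti) is light, so stress falls on the antepenult (syllable 2, fid).
Stress on syllable 2: das.ˈfid.ti.se:.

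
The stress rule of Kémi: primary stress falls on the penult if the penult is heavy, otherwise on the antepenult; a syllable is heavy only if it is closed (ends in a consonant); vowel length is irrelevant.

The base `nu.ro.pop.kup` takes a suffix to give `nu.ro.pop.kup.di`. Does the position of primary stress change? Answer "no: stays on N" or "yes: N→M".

Base `nu.ro.pop.kup` (4 syllables):
  Weights: 2 ro L, 3 pop H, 4 kup H.
  The penult (syllable 3, pop) is heavy, so it takes stress.
  → primary stress on syllable 3.
Suffixed `nu.ro.pop.kup.di` (5 syllables):
  Weights: 3 pop H, 4 kup H, 5 di L.
  The penult (syllable 4, kup) is heavy, so it takes stress.
  → primary stress on syllable 4.

yes: 3→4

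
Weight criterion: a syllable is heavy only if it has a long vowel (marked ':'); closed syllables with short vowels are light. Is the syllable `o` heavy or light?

`o`: short vowel, open (no coda). Short vowel → light.

light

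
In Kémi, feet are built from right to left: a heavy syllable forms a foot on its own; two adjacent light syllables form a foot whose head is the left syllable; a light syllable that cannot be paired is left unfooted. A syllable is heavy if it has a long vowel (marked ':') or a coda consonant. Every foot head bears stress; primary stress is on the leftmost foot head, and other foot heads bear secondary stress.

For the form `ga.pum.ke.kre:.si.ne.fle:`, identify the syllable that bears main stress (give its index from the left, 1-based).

Weights: 1 ga L, 2 pum H, 3 ke L, 4 kre: H, 5 si L, 6 ne L, 7 fle: H.
Parse right to left (heavy = foot alone; LL = one foot; stranded L unfooted): ga (ˈpum) ke (ˈkre:) (ˈsi.ne) (ˈfle:).
Foot heads: 2, 4, 5, 7.
Primary stress on the leftmost head = syllable 2.
Primary stress: syllable 2 → ga.ˈpum.ke.kre:.si.ne.fle:.

2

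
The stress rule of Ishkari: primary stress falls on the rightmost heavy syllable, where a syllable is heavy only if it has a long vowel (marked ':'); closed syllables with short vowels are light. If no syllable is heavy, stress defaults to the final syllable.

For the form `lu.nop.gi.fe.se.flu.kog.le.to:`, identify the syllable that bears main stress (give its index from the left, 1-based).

Weights: 1 lu L, 2 nop L, 3 gi L, 4 fe L, 5 se L, 6 flu L, 7 kog L, 8 le L, 9 to: H.
Heavy syllables in the domain: 9. The rightmost is syllable 9 (to:).
Primary stress: syllable 9 → lu.nop.gi.fe.se.flu.kog.le.ˈto:.

9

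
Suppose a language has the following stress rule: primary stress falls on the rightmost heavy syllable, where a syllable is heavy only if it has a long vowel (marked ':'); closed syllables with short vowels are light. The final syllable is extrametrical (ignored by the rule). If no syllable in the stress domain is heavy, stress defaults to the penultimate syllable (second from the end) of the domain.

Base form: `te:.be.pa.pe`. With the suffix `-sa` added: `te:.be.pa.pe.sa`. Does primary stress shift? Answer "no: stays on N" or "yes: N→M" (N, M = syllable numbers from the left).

Base `te:.be.pa.pe` (4 syllables):
  The final syllable (4, pe) is extrametrical; the stress domain is syllables 1–3.
  Weights: 1 te: H, 2 be L, 3 pa L.
  Heavy syllables in the domain: 1. The rightmost is syllable 1 (te:).
  → primary stress on syllable 1.
Suffixed `te:.be.pa.pe.sa` (5 syllables):
  The final syllable (5, sa) is extrametrical; the stress domain is syllables 1–4.
  Weights: 1 te: H, 2 be L, 3 pa L, 4 pe L.
  Heavy syllables in the domain: 1. The rightmost is syllable 1 (te:).
  → primary stress on syllable 1.

no: stays on 1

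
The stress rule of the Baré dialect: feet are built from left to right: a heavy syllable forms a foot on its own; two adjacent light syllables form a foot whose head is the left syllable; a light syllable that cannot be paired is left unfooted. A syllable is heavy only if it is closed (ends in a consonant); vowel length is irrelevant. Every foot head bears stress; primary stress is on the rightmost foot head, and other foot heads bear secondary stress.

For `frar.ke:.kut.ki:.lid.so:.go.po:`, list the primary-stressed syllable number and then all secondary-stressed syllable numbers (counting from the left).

primary 6, secondary 1, 3, 5

Weights: 1 frar H, 2 ke: L, 3 kut H, 4 ki: L, 5 lid H, 6 so: L, 7 go L, 8 po: L.
Parse left to right (heavy = foot alone; LL = one foot; stranded L unfooted): (ˈfrar) ke: (ˈkut) ki: (ˈlid) (ˈso:.go) po:.
Foot heads: 1, 3, 5, 6.
Primary stress on the rightmost head = syllable 6.
Secondary stress on 1, 3, 5: ˌfrar.ke:.ˌkut.ki:.ˌlid.ˈso:.go.po:.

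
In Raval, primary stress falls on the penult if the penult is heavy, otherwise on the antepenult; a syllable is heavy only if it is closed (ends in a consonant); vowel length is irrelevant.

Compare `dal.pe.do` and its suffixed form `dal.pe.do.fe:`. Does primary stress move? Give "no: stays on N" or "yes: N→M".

yes: 1→2

Base `dal.pe.do` (3 syllables):
  Weights: 1 dal H, 2 pe L, 3 do L.
  The penult (syllable 2, pe) is light, so stress falls on the antepenult (syllable 1, dal).
  → primary stress on syllable 1.
Suffixed `dal.pe.do.fe:` (4 syllables):
  Weights: 2 pe L, 3 do L, 4 fe: L.
  The penult (syllable 3, do) is light, so stress falls on the antepenult (syllable 2, pe).
  → primary stress on syllable 2.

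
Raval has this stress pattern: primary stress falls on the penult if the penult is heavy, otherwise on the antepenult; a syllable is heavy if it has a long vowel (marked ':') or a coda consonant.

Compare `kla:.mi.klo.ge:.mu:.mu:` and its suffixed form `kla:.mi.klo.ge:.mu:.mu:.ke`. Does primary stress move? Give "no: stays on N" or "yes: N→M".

yes: 5→6

Base `kla:.mi.klo.ge:.mu:.mu:` (6 syllables):
  Weights: 4 ge: H, 5 mu: H, 6 mu: H.
  The penult (syllable 5, mu:) is heavy, so it takes stress.
  → primary stress on syllable 5.
Suffixed `kla:.mi.klo.ge:.mu:.mu:.ke` (7 syllables):
  Weights: 5 mu: H, 6 mu: H, 7 ke L.
  The penult (syllable 6, mu:) is heavy, so it takes stress.
  → primary stress on syllable 6.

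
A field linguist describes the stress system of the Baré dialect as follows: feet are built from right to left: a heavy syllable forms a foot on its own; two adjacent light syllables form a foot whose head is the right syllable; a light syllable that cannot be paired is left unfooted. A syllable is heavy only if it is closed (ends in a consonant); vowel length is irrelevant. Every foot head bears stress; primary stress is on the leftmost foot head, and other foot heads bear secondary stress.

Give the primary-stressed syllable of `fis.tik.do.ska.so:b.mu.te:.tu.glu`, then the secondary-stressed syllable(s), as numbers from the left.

primary 1, secondary 2, 4, 5, 7, 9

Weights: 1 fis H, 2 tik H, 3 do L, 4 ska L, 5 so:b H, 6 mu L, 7 te: L, 8 tu L, 9 glu L.
Parse right to left (heavy = foot alone; LL = one foot; stranded L unfooted): (ˈfis) (ˈtik) (do.ˈska) (ˈso:b) (mu.ˈte:) (tu.ˈglu).
Foot heads: 1, 2, 4, 5, 7, 9.
Primary stress on the leftmost head = syllable 1.
Secondary stress on 2, 4, 5, 7, 9: ˈfis.ˌtik.do.ˌska.ˌso:b.mu.ˌte:.tu.ˌglu.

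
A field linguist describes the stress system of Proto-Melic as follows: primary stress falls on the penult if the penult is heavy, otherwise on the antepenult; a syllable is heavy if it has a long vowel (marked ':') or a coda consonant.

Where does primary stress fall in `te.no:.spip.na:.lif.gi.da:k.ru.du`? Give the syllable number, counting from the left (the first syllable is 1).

Weights: 7 da:k H, 8 ru L, 9 du L.
The penult (syllable 8, ru) is light, so stress falls on the antepenult (syllable 7, da:k).
Primary stress: syllable 7 → te.no:.spip.na:.lif.gi.ˈda:k.ru.du.

7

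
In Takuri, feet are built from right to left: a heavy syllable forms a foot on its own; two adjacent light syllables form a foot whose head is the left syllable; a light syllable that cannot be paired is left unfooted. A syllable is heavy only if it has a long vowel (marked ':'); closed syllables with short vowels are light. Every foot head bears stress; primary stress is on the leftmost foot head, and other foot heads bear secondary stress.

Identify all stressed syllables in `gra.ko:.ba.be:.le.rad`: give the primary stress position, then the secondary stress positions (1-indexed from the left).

primary 2, secondary 4, 5

Weights: 1 gra L, 2 ko: H, 3 ba L, 4 be: H, 5 le L, 6 rad L.
Parse right to left (heavy = foot alone; LL = one foot; stranded L unfooted): gra (ˈko:) ba (ˈbe:) (ˈle.rad).
Foot heads: 2, 4, 5.
Primary stress on the leftmost head = syllable 2.
Secondary stress on 4, 5: gra.ˈko:.ba.ˌbe:.ˌle.rad.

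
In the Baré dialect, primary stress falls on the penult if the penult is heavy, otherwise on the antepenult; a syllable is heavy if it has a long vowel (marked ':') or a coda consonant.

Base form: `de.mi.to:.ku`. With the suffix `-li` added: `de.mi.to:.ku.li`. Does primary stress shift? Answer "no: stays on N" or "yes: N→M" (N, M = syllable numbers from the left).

no: stays on 3

Base `de.mi.to:.ku` (4 syllables):
  Weights: 2 mi L, 3 to: H, 4 ku L.
  The penult (syllable 3, to:) is heavy, so it takes stress.
  → primary stress on syllable 3.
Suffixed `de.mi.to:.ku.li` (5 syllables):
  Weights: 3 to: H, 4 ku L, 5 li L.
  The penult (syllable 4, ku) is light, so stress falls on the antepenult (syllable 3, to:).
  → primary stress on syllable 3.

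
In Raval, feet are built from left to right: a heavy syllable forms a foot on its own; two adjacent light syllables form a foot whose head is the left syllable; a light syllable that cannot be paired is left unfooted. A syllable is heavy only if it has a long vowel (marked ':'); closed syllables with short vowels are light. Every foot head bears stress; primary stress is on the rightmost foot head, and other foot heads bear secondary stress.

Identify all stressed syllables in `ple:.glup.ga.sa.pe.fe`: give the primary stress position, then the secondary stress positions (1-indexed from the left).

primary 4, secondary 1, 2

Weights: 1 ple: H, 2 glup L, 3 ga L, 4 sa L, 5 pe L, 6 fe L.
Parse left to right (heavy = foot alone; LL = one foot; stranded L unfooted): (ˈple:) (ˈglup.ga) (ˈsa.pe) fe.
Foot heads: 1, 2, 4.
Primary stress on the rightmost head = syllable 4.
Secondary stress on 1, 2: ˌple:.ˌglup.ga.ˈsa.pe.fe.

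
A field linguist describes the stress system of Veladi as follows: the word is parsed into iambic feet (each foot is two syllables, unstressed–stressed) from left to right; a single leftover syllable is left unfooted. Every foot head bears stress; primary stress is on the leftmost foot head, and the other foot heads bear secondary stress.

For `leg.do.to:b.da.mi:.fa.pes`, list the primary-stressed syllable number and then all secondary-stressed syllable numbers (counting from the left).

Parse left to right into iambic (σˈσ) feet: (leg.ˈdo) (to:b.ˈda) (mi:.ˈfa) pes. Syllable 7 is left unfooted.
Foot heads (stressed positions): 2, 4, 6.
End Rule Leftmost: primary stress on the leftmost head = syllable 2.
Secondary stress on 4, 6: leg.ˈdo.to:b.ˌda.mi:.ˌfa.pes.

primary 2, secondary 4, 6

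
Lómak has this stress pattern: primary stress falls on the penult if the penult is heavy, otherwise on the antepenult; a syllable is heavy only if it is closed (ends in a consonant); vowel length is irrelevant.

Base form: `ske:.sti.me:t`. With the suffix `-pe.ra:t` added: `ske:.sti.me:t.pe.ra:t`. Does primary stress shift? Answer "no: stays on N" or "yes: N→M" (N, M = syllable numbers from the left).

yes: 1→3

Base `ske:.sti.me:t` (3 syllables):
  Weights: 1 ske: L, 2 sti L, 3 me:t H.
  The penult (syllable 2, sti) is light, so stress falls on the antepenult (syllable 1, ske:).
  → primary stress on syllable 1.
Suffixed `ske:.sti.me:t.pe.ra:t` (5 syllables):
  Weights: 3 me:t H, 4 pe L, 5 ra:t H.
  The penult (syllable 4, pe) is light, so stress falls on the antepenult (syllable 3, me:t).
  → primary stress on syllable 3.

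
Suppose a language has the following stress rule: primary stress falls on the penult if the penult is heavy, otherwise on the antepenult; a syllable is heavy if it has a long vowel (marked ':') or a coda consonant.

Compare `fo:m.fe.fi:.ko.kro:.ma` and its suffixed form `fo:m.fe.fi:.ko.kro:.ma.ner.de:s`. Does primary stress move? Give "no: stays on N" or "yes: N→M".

Base `fo:m.fe.fi:.ko.kro:.ma` (6 syllables):
  Weights: 4 ko L, 5 kro: H, 6 ma L.
  The penult (syllable 5, kro:) is heavy, so it takes stress.
  → primary stress on syllable 5.
Suffixed `fo:m.fe.fi:.ko.kro:.ma.ner.de:s` (8 syllables):
  Weights: 6 ma L, 7 ner H, 8 de:s H.
  The penult (syllable 7, ner) is heavy, so it takes stress.
  → primary stress on syllable 7.

yes: 5→7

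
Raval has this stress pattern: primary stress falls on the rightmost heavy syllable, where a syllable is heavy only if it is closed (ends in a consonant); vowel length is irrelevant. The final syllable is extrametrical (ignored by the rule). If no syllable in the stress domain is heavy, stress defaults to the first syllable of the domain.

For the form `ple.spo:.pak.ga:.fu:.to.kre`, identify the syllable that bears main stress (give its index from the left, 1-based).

The final syllable (7, kre) is extrametrical; the stress domain is syllables 1–6.
Weights: 1 ple L, 2 spo: L, 3 pak H, 4 ga: L, 5 fu: L, 6 to L.
Heavy syllables in the domain: 3. The rightmost is syllable 3 (pak).
Primary stress: syllable 3 → ple.spo:.ˈpak.ga:.fu:.to.kre.

3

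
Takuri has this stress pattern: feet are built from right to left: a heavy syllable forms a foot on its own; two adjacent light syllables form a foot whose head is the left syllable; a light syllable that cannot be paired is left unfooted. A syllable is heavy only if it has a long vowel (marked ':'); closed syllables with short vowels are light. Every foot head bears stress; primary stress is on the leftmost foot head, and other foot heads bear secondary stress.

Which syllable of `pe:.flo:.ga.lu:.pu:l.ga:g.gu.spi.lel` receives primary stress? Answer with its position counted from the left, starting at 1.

Weights: 1 pe: H, 2 flo: H, 3 ga L, 4 lu: H, 5 pu:l H, 6 ga:g H, 7 gu L, 8 spi L, 9 lel L.
Parse right to left (heavy = foot alone; LL = one foot; stranded L unfooted): (ˈpe:) (ˈflo:) ga (ˈlu:) (ˈpu:l) (ˈga:g) gu (ˈspi.lel).
Foot heads: 1, 2, 4, 5, 6, 8.
Primary stress on the leftmost head = syllable 1.
Primary stress: syllable 1 → ˈpe:.flo:.ga.lu:.pu:l.ga:g.gu.spi.lel.

1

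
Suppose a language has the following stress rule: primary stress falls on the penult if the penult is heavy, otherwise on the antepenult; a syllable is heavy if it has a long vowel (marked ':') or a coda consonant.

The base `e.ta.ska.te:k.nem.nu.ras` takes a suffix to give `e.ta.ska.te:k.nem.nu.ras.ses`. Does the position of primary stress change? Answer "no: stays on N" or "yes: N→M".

Base `e.ta.ska.te:k.nem.nu.ras` (7 syllables):
  Weights: 5 nem H, 6 nu L, 7 ras H.
  The penult (syllable 6, nu) is light, so stress falls on the antepenult (syllable 5, nem).
  → primary stress on syllable 5.
Suffixed `e.ta.ska.te:k.nem.nu.ras.ses` (8 syllables):
  Weights: 6 nu L, 7 ras H, 8 ses H.
  The penult (syllable 7, ras) is heavy, so it takes stress.
  → primary stress on syllable 7.

yes: 5→7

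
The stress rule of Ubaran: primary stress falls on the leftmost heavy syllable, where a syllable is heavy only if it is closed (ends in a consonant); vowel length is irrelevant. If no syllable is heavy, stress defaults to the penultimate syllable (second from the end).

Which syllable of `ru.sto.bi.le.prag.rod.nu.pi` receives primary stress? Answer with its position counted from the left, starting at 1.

Weights: 1 ru L, 2 sto L, 3 bi L, 4 le L, 5 prag H, 6 rod H, 7 nu L, 8 pi L.
Heavy syllables in the domain: 5, 6. The leftmost is syllable 5 (prag).
Primary stress: syllable 5 → ru.sto.bi.le.ˈprag.rod.nu.pi.

5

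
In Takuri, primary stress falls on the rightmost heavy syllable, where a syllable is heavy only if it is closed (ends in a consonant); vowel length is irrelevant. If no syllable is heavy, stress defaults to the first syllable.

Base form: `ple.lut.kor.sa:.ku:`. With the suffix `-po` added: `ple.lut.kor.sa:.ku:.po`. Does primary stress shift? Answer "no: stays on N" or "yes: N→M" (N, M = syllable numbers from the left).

Base `ple.lut.kor.sa:.ku:` (5 syllables):
  Weights: 1 ple L, 2 lut H, 3 kor H, 4 sa: L, 5 ku: L.
  Heavy syllables in the domain: 2, 3. The rightmost is syllable 3 (kor).
  → primary stress on syllable 3.
Suffixed `ple.lut.kor.sa:.ku:.po` (6 syllables):
  Weights: 1 ple L, 2 lut H, 3 kor H, 4 sa: L, 5 ku: L, 6 po L.
  Heavy syllables in the domain: 2, 3. The rightmost is syllable 3 (kor).
  → primary stress on syllable 3.

no: stays on 3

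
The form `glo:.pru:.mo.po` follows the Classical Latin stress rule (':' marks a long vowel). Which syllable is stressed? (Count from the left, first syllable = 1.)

Classical Latin: stress the penult if heavy (long vowel or closed), else the antepenult.
Weights: 2 pru: H, 3 mo L, 4 po L.
The penult (syllable 3, mo) is light, so stress falls on the antepenult (syllable 2, pru:).
Stress on syllable 2: glo:.ˈpru:.mo.po.

2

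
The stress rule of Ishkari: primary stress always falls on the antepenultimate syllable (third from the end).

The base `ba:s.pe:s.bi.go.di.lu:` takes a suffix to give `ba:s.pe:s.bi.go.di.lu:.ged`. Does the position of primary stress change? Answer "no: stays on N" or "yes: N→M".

Base `ba:s.pe:s.bi.go.di.lu:` (6 syllables):
  The word has 6 syllables; the antepenultimate syllable (third from the end) is syllable 4 (go).
  → primary stress on syllable 4.
Suffixed `ba:s.pe:s.bi.go.di.lu:.ged` (7 syllables):
  The word has 7 syllables; the antepenultimate syllable (third from the end) is syllable 5 (di).
  → primary stress on syllable 5.

yes: 4→5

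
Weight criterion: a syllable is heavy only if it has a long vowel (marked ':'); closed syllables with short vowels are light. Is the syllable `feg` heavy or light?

light

`feg`: short vowel, closed (coda /g/). Short vowel → light.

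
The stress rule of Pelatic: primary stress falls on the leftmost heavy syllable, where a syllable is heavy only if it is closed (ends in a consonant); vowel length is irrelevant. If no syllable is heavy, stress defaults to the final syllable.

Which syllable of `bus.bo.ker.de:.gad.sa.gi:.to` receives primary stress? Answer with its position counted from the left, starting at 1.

Weights: 1 bus H, 2 bo L, 3 ker H, 4 de: L, 5 gad H, 6 sa L, 7 gi: L, 8 to L.
Heavy syllables in the domain: 1, 3, 5. The leftmost is syllable 1 (bus).
Primary stress: syllable 1 → ˈbus.bo.ker.de:.gad.sa.gi:.to.

1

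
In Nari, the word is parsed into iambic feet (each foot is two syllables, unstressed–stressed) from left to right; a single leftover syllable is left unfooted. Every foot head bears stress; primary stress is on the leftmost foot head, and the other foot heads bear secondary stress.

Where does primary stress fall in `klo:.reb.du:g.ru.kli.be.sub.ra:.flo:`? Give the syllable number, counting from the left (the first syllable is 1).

2

Parse left to right into iambic (σˈσ) feet: (klo:.ˈreb) (du:g.ˈru) (kli.ˈbe) (sub.ˈra:) flo:. Syllable 9 is left unfooted.
Foot heads (stressed positions): 2, 4, 6, 8.
End Rule Leftmost: primary stress on the leftmost head = syllable 2.
Primary stress: syllable 2 → klo:.ˈreb.du:g.ru.kli.be.sub.ra:.flo:.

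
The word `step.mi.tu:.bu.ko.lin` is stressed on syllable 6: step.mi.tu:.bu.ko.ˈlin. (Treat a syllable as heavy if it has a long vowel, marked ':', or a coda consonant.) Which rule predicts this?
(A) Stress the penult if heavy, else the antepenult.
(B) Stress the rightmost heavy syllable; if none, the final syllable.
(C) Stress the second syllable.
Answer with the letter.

Rule A → syllable 4 (observed: 6).
Rule B → syllable 6 ✓.
Rule C → syllable 2 (observed: 6).

B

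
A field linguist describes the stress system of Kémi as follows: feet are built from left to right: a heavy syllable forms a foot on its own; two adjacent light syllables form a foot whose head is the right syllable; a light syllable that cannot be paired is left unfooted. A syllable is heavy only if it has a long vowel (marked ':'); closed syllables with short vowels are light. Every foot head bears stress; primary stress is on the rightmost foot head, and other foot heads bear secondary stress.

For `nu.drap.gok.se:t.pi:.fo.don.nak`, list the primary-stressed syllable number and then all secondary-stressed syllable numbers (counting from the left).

Weights: 1 nu L, 2 drap L, 3 gok L, 4 se:t H, 5 pi: H, 6 fo L, 7 don L, 8 nak L.
Parse left to right (heavy = foot alone; LL = one foot; stranded L unfooted): (nu.ˈdrap) gok (ˈse:t) (ˈpi:) (fo.ˈdon) nak.
Foot heads: 2, 4, 5, 7.
Primary stress on the rightmost head = syllable 7.
Secondary stress on 2, 4, 5: nu.ˌdrap.gok.ˌse:t.ˌpi:.fo.ˈdon.nak.

primary 7, secondary 2, 4, 5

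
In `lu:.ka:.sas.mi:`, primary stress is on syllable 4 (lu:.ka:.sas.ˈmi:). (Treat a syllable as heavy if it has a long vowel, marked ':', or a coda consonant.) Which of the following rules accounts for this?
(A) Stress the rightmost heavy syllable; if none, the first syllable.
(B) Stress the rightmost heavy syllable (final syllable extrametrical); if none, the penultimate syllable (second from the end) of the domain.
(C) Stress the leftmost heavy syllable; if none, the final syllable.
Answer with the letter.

Rule A → syllable 4 ✓.
Rule B → syllable 3 (observed: 4).
Rule C → syllable 1 (observed: 4).

A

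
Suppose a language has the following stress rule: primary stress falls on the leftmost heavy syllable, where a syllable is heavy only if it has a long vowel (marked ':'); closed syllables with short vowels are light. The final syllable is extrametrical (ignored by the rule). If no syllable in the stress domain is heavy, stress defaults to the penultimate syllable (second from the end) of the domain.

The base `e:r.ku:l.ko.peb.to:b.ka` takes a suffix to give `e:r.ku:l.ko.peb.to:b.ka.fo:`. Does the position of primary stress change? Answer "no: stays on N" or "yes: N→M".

no: stays on 1

Base `e:r.ku:l.ko.peb.to:b.ka` (6 syllables):
  The final syllable (6, ka) is extrametrical; the stress domain is syllables 1–5.
  Weights: 1 e:r H, 2 ku:l H, 3 ko L, 4 peb L, 5 to:b H.
  Heavy syllables in the domain: 1, 2, 5. The leftmost is syllable 1 (e:r).
  → primary stress on syllable 1.
Suffixed `e:r.ku:l.ko.peb.to:b.ka.fo:` (7 syllables):
  The final syllable (7, fo:) is extrametrical; the stress domain is syllables 1–6.
  Weights: 1 e:r H, 2 ku:l H, 3 ko L, 4 peb L, 5 to:b H, 6 ka L.
  Heavy syllables in the domain: 1, 2, 5. The leftmost is syllable 1 (e:r).
  → primary stress on syllable 1.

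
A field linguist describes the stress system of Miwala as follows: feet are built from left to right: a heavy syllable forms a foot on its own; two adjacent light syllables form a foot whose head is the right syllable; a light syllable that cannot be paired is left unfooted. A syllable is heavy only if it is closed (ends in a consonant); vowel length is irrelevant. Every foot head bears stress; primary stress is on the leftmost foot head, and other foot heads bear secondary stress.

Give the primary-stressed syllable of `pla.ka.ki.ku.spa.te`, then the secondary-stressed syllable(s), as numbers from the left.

primary 2, secondary 4, 6

Weights: 1 pla L, 2 ka L, 3 ki L, 4 ku L, 5 spa L, 6 te L.
Parse left to right (heavy = foot alone; LL = one foot; stranded L unfooted): (pla.ˈka) (ki.ˈku) (spa.ˈte).
Foot heads: 2, 4, 6.
Primary stress on the leftmost head = syllable 2.
Secondary stress on 4, 6: pla.ˈka.ki.ˌku.spa.ˌte.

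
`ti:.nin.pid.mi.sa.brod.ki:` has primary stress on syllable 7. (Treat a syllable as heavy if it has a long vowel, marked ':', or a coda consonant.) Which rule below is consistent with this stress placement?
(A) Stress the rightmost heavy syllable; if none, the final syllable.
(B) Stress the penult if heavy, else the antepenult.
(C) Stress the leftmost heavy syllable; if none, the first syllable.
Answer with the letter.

Rule A → syllable 7 ✓.
Rule B → syllable 6 (observed: 7).
Rule C → syllable 1 (observed: 7).

A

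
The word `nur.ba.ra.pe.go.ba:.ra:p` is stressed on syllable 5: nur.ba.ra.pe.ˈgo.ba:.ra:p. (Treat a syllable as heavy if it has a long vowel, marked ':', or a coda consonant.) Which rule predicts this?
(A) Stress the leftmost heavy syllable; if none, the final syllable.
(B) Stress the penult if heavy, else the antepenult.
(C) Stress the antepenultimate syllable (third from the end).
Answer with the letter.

Rule A → syllable 1 (observed: 5).
Rule B → syllable 6 (observed: 5).
Rule C → syllable 5 ✓.

C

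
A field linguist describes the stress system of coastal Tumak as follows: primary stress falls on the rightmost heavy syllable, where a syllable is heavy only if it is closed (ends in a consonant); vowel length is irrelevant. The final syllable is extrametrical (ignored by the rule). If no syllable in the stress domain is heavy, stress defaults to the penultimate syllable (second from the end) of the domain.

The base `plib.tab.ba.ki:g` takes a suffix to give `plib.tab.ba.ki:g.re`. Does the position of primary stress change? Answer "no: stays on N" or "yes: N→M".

Base `plib.tab.ba.ki:g` (4 syllables):
  The final syllable (4, ki:g) is extrametrical; the stress domain is syllables 1–3.
  Weights: 1 plib H, 2 tab H, 3 ba L.
  Heavy syllables in the domain: 1, 2. The rightmost is syllable 2 (tab).
  → primary stress on syllable 2.
Suffixed `plib.tab.ba.ki:g.re` (5 syllables):
  The final syllable (5, re) is extrametrical; the stress domain is syllables 1–4.
  Weights: 1 plib H, 2 tab H, 3 ba L, 4 ki:g H.
  Heavy syllables in the domain: 1, 2, 4. The rightmost is syllable 4 (ki:g).
  → primary stress on syllable 4.

yes: 2→4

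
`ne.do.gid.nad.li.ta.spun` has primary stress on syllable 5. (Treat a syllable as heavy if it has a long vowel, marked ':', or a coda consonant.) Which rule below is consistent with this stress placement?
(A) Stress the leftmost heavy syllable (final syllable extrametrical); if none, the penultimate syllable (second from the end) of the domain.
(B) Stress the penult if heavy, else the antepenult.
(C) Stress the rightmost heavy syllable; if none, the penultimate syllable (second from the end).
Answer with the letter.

B

Rule A → syllable 3 (observed: 5).
Rule B → syllable 5 ✓.
Rule C → syllable 7 (observed: 5).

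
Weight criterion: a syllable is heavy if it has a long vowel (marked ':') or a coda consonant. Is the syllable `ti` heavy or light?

light

`ti`: short vowel, open (no coda). Short vowel, open → light.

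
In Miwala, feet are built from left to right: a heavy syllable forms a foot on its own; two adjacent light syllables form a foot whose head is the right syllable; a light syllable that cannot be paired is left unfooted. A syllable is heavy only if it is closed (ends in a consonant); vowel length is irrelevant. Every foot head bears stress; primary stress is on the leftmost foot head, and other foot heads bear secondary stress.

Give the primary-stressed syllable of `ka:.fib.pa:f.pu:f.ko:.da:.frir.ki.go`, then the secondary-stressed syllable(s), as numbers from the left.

primary 2, secondary 3, 4, 6, 7, 9

Weights: 1 ka: L, 2 fib H, 3 pa:f H, 4 pu:f H, 5 ko: L, 6 da: L, 7 frir H, 8 ki L, 9 go L.
Parse left to right (heavy = foot alone; LL = one foot; stranded L unfooted): ka: (ˈfib) (ˈpa:f) (ˈpu:f) (ko:.ˈda:) (ˈfrir) (ki.ˈgo).
Foot heads: 2, 3, 4, 6, 7, 9.
Primary stress on the leftmost head = syllable 2.
Secondary stress on 3, 4, 6, 7, 9: ka:.ˈfib.ˌpa:f.ˌpu:f.ko:.ˌda:.ˌfrir.ki.ˌgo.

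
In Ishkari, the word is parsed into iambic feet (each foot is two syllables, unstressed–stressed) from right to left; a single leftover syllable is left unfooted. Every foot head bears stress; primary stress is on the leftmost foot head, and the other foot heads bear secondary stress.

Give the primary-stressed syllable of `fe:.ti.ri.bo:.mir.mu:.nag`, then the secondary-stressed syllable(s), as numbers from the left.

Parse right to left into iambic (σˈσ) feet: fe: (ti.ˈri) (bo:.ˈmir) (mu:.ˈnag). Syllable 1 is left unfooted.
Foot heads (stressed positions): 3, 5, 7.
End Rule Leftmost: primary stress on the leftmost head = syllable 3.
Secondary stress on 5, 7: fe:.ti.ˈri.bo:.ˌmir.mu:.ˌnag.

primary 3, secondary 5, 7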